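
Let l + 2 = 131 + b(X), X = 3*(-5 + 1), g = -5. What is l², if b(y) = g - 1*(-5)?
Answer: 16641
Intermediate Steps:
X = -12 (X = 3*(-4) = -12)
b(y) = 0 (b(y) = -5 - 1*(-5) = -5 + 5 = 0)
l = 129 (l = -2 + (131 + 0) = -2 + 131 = 129)
l² = 129² = 16641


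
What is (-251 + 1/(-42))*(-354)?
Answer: 622037/7 ≈ 88862.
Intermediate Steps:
(-251 + 1/(-42))*(-354) = (-251 - 1/42)*(-354) = -10543/42*(-354) = 622037/7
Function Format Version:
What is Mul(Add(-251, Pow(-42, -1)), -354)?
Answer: Rational(622037, 7) ≈ 88862.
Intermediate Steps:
Mul(Add(-251, Pow(-42, -1)), -354) = Mul(Add(-251, Rational(-1, 42)), -354) = Mul(Rational(-10543, 42), -354) = Rational(622037, 7)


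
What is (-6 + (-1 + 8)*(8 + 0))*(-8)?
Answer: -400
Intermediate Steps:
(-6 + (-1 + 8)*(8 + 0))*(-8) = (-6 + 7*8)*(-8) = (-6 + 56)*(-8) = 50*(-8) = -400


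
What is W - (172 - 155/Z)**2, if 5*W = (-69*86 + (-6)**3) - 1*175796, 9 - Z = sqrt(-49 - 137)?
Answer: (-5670988*sqrt(186) + 36915205*I)/(15*(-35*I + 6*sqrt(186))) ≈ -64141.0 + 2640.8*I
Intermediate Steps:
Z = 9 - I*sqrt(186) (Z = 9 - sqrt(-49 - 137) = 9 - sqrt(-186) = 9 - I*sqrt(186) ≈ 9.0 - 13.638*I)
W = -181946/5 (W = ((-69*86 + (-6)**3) - 1*175796)/5 = ((-5934 - 216) - 175796)/5 = (-6150 - 175796)/5 = (1/5)*(-181946) = -181946/5 ≈ -36389.)
W - (172 - 155/Z)**2 = -181946/5 - (172 - 155/(9 - I*sqrt(186)))**2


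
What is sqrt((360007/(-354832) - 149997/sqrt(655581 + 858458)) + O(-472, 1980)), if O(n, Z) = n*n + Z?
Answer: sqrt(4054380385111777577849237097 - 1787085005728631528112*sqrt(1514039))/134307371612 ≈ 473.96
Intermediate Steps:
O(n, Z) = Z + n**2 (O(n, Z) = n**2 + Z = Z + n**2)
sqrt((360007/(-354832) - 149997/sqrt(655581 + 858458)) + O(-472, 1980)) = sqrt((360007/(-354832) - 149997/sqrt(655581 + 858458)) + (1980 + (-472)**2)) = sqrt((360007*(-1/354832) - 149997*sqrt(1514039)/1514039) + (1980 + 222784)) = sqrt((-360007/354832 - 149997*sqrt(1514039)/1514039) + 224764) = sqrt(79753099641/354832 - 149997*sqrt(1514039)/1514039)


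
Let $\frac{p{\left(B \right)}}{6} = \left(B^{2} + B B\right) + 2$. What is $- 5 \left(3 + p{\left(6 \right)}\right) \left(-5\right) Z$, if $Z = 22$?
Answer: $245850$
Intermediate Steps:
$p{\left(B \right)} = 12 + 12 B^{2}$ ($p{\left(B \right)} = 6 \left(\left(B^{2} + B B\right) + 2\right) = 6 \left(\left(B^{2} + B^{2}\right) + 2\right) = 6 \left(2 B^{2} + 2\right) = 6 \left(2 + 2 B^{2}\right) = 12 + 12 B^{2}$)
$- 5 \left(3 + p{\left(6 \right)}\right) \left(-5\right) Z = - 5 \left(3 + \left(12 + 12 \cdot 6^{2}\right)\right) \left(-5\right) 22 = - 5 \left(3 + \left(12 + 12 \cdot 36\right)\right) \left(-5\right) 22 = - 5 \left(3 + \left(12 + 432\right)\right) \left(-5\right) 22 = - 5 \left(3 + 444\right) \left(-5\right) 22 = \left(-5\right) 447 \left(-5\right) 22 = \left(-2235\right) \left(-5\right) 22 = 11175 \cdot 22 = 245850$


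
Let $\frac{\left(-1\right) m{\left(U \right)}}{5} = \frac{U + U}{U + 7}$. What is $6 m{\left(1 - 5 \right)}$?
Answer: $80$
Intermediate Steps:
$m{\left(U \right)} = - \frac{10 U}{7 + U}$ ($m{\left(U \right)} = - 5 \frac{U + U}{U + 7} = - 5 \frac{2 U}{7 + U} = - \frac{10 U}{7 + U}$)
$6 m{\left(1 - 5 \right)} = 6 \left(- \frac{10 \left(1 - 5\right)}{7 + \left(1 - 5\right)}\right) = 6 \left(\left(-10\right) \left(-4\right) \frac{1}{7 - 4}\right) = 6 \left(\left(-10\right) \left(-4\right) \frac{1}{3}\right) = 6 \cdot \frac{40}{3} = 80$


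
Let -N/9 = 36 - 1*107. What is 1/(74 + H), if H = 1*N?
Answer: 1/713 ≈ 0.0014025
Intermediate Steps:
N = 639 (N = -9*(36 - 1*107) = -9*(36 - 107) = -9*(-71) = 639)
H = 639 (H = 1*639 = 639)
1/(74 + H) = 1/(74 + 639) = 1/713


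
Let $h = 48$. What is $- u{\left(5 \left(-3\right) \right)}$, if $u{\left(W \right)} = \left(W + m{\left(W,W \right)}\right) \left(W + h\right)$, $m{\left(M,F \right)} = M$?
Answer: $990$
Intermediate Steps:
$u{\left(W \right)} = 2 W \left(48 + W\right)$ ($u{\left(W \right)} = \left(W + W\right) \left(W + 48\right) = 2 W \left(48 + W\right)$)
$- u{\left(5 \left(-3\right) \right)} = - 2 \cdot 5 \left(-3\right) \left(48 + 5 \left(-3\right)\right) = - 2 \left(-15\right) \left(48 - 15\right) = - 2 \left(-15\right) 33 = \left(-1\right) \left(-990\right) = 990$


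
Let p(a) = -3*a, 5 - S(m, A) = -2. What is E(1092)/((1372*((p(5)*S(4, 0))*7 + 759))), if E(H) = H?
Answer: 13/392 ≈ 0.033163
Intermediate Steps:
S(m, A) = 7 (S(m, A) = 5 - 1*(-2) = 5 + 2 = 7)
E(1092)/((1372*((p(5)*S(4, 0))*7 + 759))) = 1092/((1372*((-3*5*7)*7 + 759))) = 1092/((1372*(-15*7*7 + 759))) = 1092/((1372*(-105*7 + 759))) = 1092/((1372*(-735 + 759))) = 1092/((1372*24)) = 1092/32928 = 1092*(1/32928) = 13/392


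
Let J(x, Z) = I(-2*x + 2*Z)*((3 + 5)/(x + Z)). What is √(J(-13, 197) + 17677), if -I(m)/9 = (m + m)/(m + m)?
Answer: √9350926/23 ≈ 132.95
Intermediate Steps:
I(m) = -9 (I(m) = -9*(m + m)/(m + m) = -9*2*m/(2*m) = -9*2*m*1/(2*m) = -9*1 = -9)
J(x, Z) = -72/(Z + x) (J(x, Z) = -9*(3 + 5)/(x + Z) = -72/(Z + x))
√(J(-13, 197) + 17677) = √(-72/(197 - 13) + 17677) = √(-72/184 + 17677) = √(-72*1/184 + 17677) = √(-9/23 + 17677) = √(406562/23) = √9350926/23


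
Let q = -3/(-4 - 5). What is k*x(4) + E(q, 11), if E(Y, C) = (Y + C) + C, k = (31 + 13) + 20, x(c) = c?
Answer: 835/3 ≈ 278.33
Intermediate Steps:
q = 1/3 (q = -3/(-9) = -3*(-1/9) = 1/3 ≈ 0.33333)
k = 64 (k = 44 + 20 = 64)
E(Y, C) = Y + 2*C (E(Y, C) = (C + Y) + C = Y + 2*C)
k*x(4) + E(q, 11) = 64*4 + (1/3 + 2*11) = 256 + (1/3 + 22) = 256 + 67/3 = 835/3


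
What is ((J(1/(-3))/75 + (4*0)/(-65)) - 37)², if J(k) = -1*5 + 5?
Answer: 1369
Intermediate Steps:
J(k) = 0 (J(k) = -5 + 5 = 0)
((J(1/(-3))/75 + (4*0)/(-65)) - 37)² = ((0/75 + (4*0)/(-65)) - 37)² = ((0*(1/75) + 0*(-1/65)) - 37)² = ((0 + 0) - 37)² = (0 - 37)² = (-37)² = 1369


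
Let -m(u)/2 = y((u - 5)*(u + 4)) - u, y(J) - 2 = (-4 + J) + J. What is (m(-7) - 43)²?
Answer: 38809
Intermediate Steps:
y(J) = -2 + 2*J (y(J) = 2 + ((-4 + J) + J) = 2 + (-4 + 2*J) = -2 + 2*J)
m(u) = 4 + 2*u - 4*(-5 + u)*(4 + u) (m(u) = -2*((-2 + 2*((u - 5)*(u + 4))) - u) = -2*((-2 + 2*((-5 + u)*(4 + u))) - u) = -2*((-2 + 2*(-5 + u)*(4 + u)) - u) = -2*(-2 - u + 2*(-5 + u)*(4 + u)) = 4 + 2*u - 4*(-5 + u)*(4 + u))
(m(-7) - 43)² = ((84 - 4*(-7)² + 6*(-7)) - 43)² = ((84 - 4*49 - 42) - 43)² = ((84 - 196 - 42) - 43)² = (-154 - 43)² = (-197)² = 38809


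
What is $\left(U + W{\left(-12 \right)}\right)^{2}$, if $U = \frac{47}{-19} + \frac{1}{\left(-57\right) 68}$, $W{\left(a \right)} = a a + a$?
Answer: $\frac{252047173849}{15023376} \approx 16777.0$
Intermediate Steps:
$W{\left(a \right)} = a + a^{2}$ ($W{\left(a \right)} = a^{2} + a = a + a^{2}$)
$U = - \frac{9589}{3876}$ ($U = 47 \left(- \frac{1}{19}\right) - \frac{1}{3876} = - \frac{47}{19} - \frac{1}{3876} = - \frac{9589}{3876} \approx -2.4739$)
$\left(U + W{\left(-12 \right)}\right)^{2} = \left(- \frac{9589}{3876} - 12 \left(1 - 12\right)\right)^{2} = \left(- \frac{9589}{3876} - -132\right)^{2} = \left(- \frac{9589}{3876} + 132\right)^{2} = \left(\frac{502043}{3876}\right)^{2} = \frac{252047173849}{15023376}$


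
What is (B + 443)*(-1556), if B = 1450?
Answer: -2945508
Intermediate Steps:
(B + 443)*(-1556) = (1450 + 443)*(-1556) = 1893*(-1556) = -2945508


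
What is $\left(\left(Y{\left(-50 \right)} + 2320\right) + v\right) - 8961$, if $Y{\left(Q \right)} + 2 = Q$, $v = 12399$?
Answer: $5706$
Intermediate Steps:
$Y{\left(Q \right)} = -2 + Q$
$\left(\left(Y{\left(-50 \right)} + 2320\right) + v\right) - 8961 = \left(\left(\left(-2 - 50\right) + 2320\right) + 12399\right) - 8961 = \left(\left(-52 + 2320\right) + 12399\right) - 8961 = \left(2268 + 12399\right) - 8961 = 14667 - 8961 = 5706$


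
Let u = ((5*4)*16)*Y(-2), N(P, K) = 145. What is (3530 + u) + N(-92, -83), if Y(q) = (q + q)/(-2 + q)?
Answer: 3995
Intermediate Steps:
Y(q) = 2*q/(-2 + q) (Y(q) = (2*q)/(-2 + q) = 2*q/(-2 + q))
u = 320 (u = ((5*4)*16)*(2*(-2)/(-2 - 2)) = (20*16)*(2*(-2)/(-4)) = 320*(2*(-2)*(-¼)) = 320*1 = 320)
(3530 + u) + N(-92, -83) = (3530 + 320) + 145 = 3850 + 145 = 3995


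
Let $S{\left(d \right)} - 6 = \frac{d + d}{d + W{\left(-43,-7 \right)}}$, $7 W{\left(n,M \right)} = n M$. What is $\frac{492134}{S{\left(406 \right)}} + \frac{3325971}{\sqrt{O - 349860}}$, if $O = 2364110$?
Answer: $\frac{110484083}{1753} + \frac{3325971 \sqrt{80570}}{402850} \approx 65369.0$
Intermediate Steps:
$W{\left(n,M \right)} = \frac{M n}{7}$ ($W{\left(n,M \right)} = \frac{n M}{7} = \frac{M n}{7}$)
$S{\left(d \right)} = 6 + \frac{2 d}{43 + d}$ ($S{\left(d \right)} = 6 + \frac{d + d}{d + \frac{1}{7} \left(-7\right) \left(-43\right)} = 6 + \frac{2 d}{d + 43} = 6 + \frac{2 d}{43 + d}$)
$\frac{492134}{S{\left(406 \right)}} + \frac{3325971}{\sqrt{O - 349860}} = \frac{492134}{2 \frac{1}{43 + 406} \left(129 + 4 \cdot 406\right)} + \frac{3325971}{\sqrt{2364110 - 349860}} = \frac{492134}{2 \cdot \frac{1}{449} \left(129 + 1624\right)} + \frac{3325971}{\sqrt{2014250}} = \frac{492134}{2 \cdot \frac{1}{449} \cdot 1753} + \frac{3325971}{5 \sqrt{80570}} = \frac{492134}{\frac{3506}{449}} + 3325971 \frac{\sqrt{80570}}{402850} = 492134 \cdot \frac{449}{3506} + \frac{3325971 \sqrt{80570}}{402850} = \frac{110484083}{1753} + \frac{3325971 \sqrt{80570}}{402850}$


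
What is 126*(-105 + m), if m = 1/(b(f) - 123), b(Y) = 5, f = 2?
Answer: -780633/59 ≈ -13231.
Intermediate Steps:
m = -1/118 (m = 1/(5 - 123) = 1/(-118) = -1/118 ≈ -0.0084746)
126*(-105 + m) = 126*(-105 - 1/118) = 126*(-12391/118) = -780633/59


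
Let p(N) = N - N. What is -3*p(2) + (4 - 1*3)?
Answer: 1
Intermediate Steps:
p(N) = 0
-3*p(2) + (4 - 1*3) = -3*0 + (4 - 1*3) = 0 + (4 - 3) = 0 + 1 = 1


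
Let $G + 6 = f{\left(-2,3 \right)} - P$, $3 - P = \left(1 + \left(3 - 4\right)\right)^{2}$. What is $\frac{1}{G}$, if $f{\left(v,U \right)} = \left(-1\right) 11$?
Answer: $- \frac{1}{20} \approx -0.05$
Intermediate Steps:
$f{\left(v,U \right)} = -11$
$P = 3$ ($P = 3 - \left(1 + \left(3 - 4\right)\right)^{2} = 3 - \left(1 - 1\right)^{2} = 3 - 0^{2} = 3 - 0 = 3 + 0 = 3$)
$G = -20$ ($G = -6 - 14 = -20$)
$\frac{1}{G} = \frac{1}{-20} = - \frac{1}{20}$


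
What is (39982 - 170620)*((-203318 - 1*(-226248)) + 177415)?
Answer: -26172670110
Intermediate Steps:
(39982 - 170620)*((-203318 - 1*(-226248)) + 177415) = -130638*((-203318 + 226248) + 177415) = -130638*(22930 + 177415) = -130638*200345 = -26172670110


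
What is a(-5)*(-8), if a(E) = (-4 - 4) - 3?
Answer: 88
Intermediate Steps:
a(E) = -11 (a(E) = -8 - 3 = -11)
a(-5)*(-8) = -11*(-8) = 88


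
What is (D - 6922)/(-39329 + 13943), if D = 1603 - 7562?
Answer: 12881/25386 ≈ 0.50741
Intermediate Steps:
D = -5959
(D - 6922)/(-39329 + 13943) = (-5959 - 6922)/(-39329 + 13943) = -12881/(-25386) = -12881*(-1/25386) = 12881/25386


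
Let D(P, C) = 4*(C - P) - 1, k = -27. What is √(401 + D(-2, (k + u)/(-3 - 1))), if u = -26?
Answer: √461 ≈ 21.471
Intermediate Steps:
D(P, C) = -1 - 4*P + 4*C (D(P, C) = (-4*P + 4*C) - 1 = -1 - 4*P + 4*C)
√(401 + D(-2, (k + u)/(-3 - 1))) = √(401 + (-1 - 4*(-2) + 4*((-27 - 26)/(-3 - 1)))) = √(401 + (-1 + 8 + 4*(-53/(-4)))) = √(401 + (-1 + 8 + 4*(-53*(-¼)))) = √(401 + (-1 + 8 + 4*(53/4))) = √(401 + (-1 + 8 + 53)) = √(401 + 60) = √461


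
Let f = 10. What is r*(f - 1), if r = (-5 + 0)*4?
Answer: -180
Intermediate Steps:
r = -20 (r = -5*4 = -20)
r*(f - 1) = -20*(10 - 1) = -20*9 = -180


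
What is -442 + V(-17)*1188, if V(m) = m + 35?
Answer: 20942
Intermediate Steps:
V(m) = 35 + m
-442 + V(-17)*1188 = -442 + (35 - 17)*1188 = -442 + 18*1188 = -442 + 21384 = 20942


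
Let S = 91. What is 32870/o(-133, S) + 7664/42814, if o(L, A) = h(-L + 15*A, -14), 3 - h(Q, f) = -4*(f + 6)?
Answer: -703536962/620803 ≈ -1133.3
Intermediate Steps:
h(Q, f) = 27 + 4*f (h(Q, f) = 3 - (-4)*(f + 6) = 3 - (-4)*(6 + f) = 3 - (-24 - 4*f) = 3 + (24 + 4*f) = 27 + 4*f)
o(L, A) = -29 (o(L, A) = 27 + 4*(-14) = 27 - 56 = -29)
32870/o(-133, S) + 7664/42814 = 32870/(-29) + 7664/42814 = 32870*(-1/29) + 7664*(1/42814) = -32870/29 + 3832/21407 = -703536962/620803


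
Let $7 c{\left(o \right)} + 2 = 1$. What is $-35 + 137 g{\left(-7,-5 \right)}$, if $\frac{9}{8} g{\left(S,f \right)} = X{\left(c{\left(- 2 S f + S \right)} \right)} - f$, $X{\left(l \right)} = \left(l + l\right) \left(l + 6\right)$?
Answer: $\frac{163213}{441} \approx 370.1$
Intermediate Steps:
$c{\left(o \right)} = - \frac{1}{7}$ ($c{\left(o \right)} = - \frac{2}{7} + \frac{1}{7} \cdot 1 = - \frac{2}{7} + \frac{1}{7} = - \frac{1}{7}$)
$X{\left(l \right)} = 2 l \left(6 + l\right)$
$g{\left(S,f \right)} = - \frac{656}{441} - \frac{8 f}{9}$ ($g{\left(S,f \right)} = \frac{8 \left(2 \left(- \frac{1}{7}\right) \left(6 - \frac{1}{7}\right) - f\right)}{9} = \frac{8 \left(2 \left(- \frac{1}{7}\right) \frac{41}{7} - f\right)}{9} = \frac{8 \left(- \frac{82}{49} - f\right)}{9} = - \frac{656}{441} - \frac{8 f}{9}$)
$-35 + 137 g{\left(-7,-5 \right)} = -35 + 137 \left(- \frac{656}{441} - - \frac{40}{9}\right) = -35 + 137 \left(- \frac{656}{441} + \frac{40}{9}\right) = -35 + 137 \cdot \frac{1304}{441} = -35 + \frac{178648}{441} = \frac{163213}{441}$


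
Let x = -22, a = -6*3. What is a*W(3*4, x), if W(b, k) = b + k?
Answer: 180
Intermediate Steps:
a = -18
a*W(3*4, x) = -18*(3*4 - 22) = -18*(12 - 22) = -18*(-10) = 180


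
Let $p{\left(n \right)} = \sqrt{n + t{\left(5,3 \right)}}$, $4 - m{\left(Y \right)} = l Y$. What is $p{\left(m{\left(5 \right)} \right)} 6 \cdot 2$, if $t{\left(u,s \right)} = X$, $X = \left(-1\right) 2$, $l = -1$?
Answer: $12 \sqrt{7} \approx 31.749$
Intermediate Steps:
$X = -2$
$m{\left(Y \right)} = 4 + Y$ ($m{\left(Y \right)} = 4 - - Y = 4 + Y$)
$t{\left(u,s \right)} = -2$
$p{\left(n \right)} = \sqrt{-2 + n}$ ($p{\left(n \right)} = \sqrt{n - 2} = \sqrt{-2 + n}$)
$p{\left(m{\left(5 \right)} \right)} 6 \cdot 2 = \sqrt{-2 + \left(4 + 5\right)} 6 \cdot 2 = \sqrt{-2 + 9} \cdot 6 \cdot 2 = \sqrt{7} \cdot 6 \cdot 2 = 6 \sqrt{7} \cdot 2 = 12 \sqrt{7}$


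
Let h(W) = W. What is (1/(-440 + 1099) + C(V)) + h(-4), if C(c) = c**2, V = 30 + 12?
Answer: 1159841/659 ≈ 1760.0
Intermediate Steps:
V = 42
(1/(-440 + 1099) + C(V)) + h(-4) = (1/(-440 + 1099) + 42**2) - 4 = (1/659 + 1764) - 4 = 1162477/659 - 4 = 1159841/659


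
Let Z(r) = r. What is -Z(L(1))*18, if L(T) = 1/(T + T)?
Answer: -9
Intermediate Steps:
L(T) = 1/(2*T)
-Z(L(1))*18 = -1/(2*1)*18 = -1/2*18 = -1*½*18 = -½*18 = -9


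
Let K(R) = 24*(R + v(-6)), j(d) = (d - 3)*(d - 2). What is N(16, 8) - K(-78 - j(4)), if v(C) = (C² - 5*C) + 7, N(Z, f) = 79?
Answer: 247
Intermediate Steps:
j(d) = (-3 + d)*(-2 + d)
v(C) = 7 + C² - 5*C
K(R) = 1752 + 24*R (K(R) = 24*(R + (7 + (-6)² - 5*(-6))) = 24*(R + (7 + 36 + 30)) = 24*(R + 73) = 24*(73 + R) = 1752 + 24*R)
N(16, 8) - K(-78 - j(4)) = 79 - (1752 + 24*(-78 - (6 + 4² - 5*4))) = 79 - (1752 + 24*(-78 - (6 + 16 - 20))) = 79 - (1752 + 24*(-78 - 1*2)) = 79 - (1752 + 24*(-78 - 2)) = 79 - (1752 + 24*(-80)) = 79 - (1752 - 1920) = 79 - 1*(-168) = 79 + 168 = 247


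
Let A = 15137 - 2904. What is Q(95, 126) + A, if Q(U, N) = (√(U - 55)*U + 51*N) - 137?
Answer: 18522 + 190*√10 ≈ 19123.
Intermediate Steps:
Q(U, N) = -137 + 51*N + U*√(-55 + U) (Q(U, N) = (√(-55 + U)*U + 51*N) - 137 = (U*√(-55 + U) + 51*N) - 137 = (51*N + U*√(-55 + U)) - 137 = -137 + 51*N + U*√(-55 + U))
A = 12233
Q(95, 126) + A = (-137 + 51*126 + 95*√(-55 + 95)) + 12233 = (-137 + 6426 + 95*√40) + 12233 = (-137 + 6426 + 95*(2*√10)) + 12233 = (-137 + 6426 + 190*√10) + 12233 = (6289 + 190*√10) + 12233 = 18522 + 190*√10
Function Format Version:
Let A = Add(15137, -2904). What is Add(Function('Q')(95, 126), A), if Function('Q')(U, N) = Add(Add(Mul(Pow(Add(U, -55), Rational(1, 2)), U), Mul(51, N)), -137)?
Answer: Add(18522, Mul(190, Pow(10, Rational(1, 2)))) ≈ 19123.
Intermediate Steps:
Function('Q')(U, N) = Add(-137, Mul(51, N), Mul(U, Pow(Add(-55, U), Rational(1, 2)))) (Function('Q')(U, N) = Add(Add(Mul(Pow(Add(-55, U), Rational(1, 2)), U), Mul(51, N)), -137) = Add(Add(Mul(U, Pow(Add(-55, U), Rational(1, 2))), Mul(51, N)), -137) = Add(Add(Mul(51, N), Mul(U, Pow(Add(-55, U), Rational(1, 2)))), -137) = Add(-137, Mul(51, N), Mul(U, Pow(Add(-55, U), Rational(1, 2)))))
A = 12233
Add(Function('Q')(95, 126), A) = Add(Add(-137, Mul(51, 126), Mul(95, Pow(Add(-55, 95), Rational(1, 2)))), 12233) = Add(Add(-137, 6426, Mul(95, Pow(40, Rational(1, 2)))), 12233) = Add(Add(-137, 6426, Mul(95, Mul(2, Pow(10, Rational(1, 2))))), 12233) = Add(Add(-137, 6426, Mul(190, Pow(10, Rational(1, 2)))), 12233) = Add(Add(6289, Mul(190, Pow(10, Rational(1, 2)))), 12233) = Add(18522, Mul(190, Pow(10, Rational(1, 2))))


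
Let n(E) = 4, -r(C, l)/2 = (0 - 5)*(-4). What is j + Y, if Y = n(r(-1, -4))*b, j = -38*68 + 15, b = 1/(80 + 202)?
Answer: -362227/141 ≈ -2569.0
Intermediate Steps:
r(C, l) = -40 (r(C, l) = -2*(0 - 5)*(-4) = -(-10)*(-4) = -2*20 = -40)
b = 1/282 ≈ 0.0035461
j = -2569 (j = -2584 + 15 = -2569)
Y = 2/141 (Y = 4*(1/282) = 2/141 ≈ 0.014184)
j + Y = -2569 + 2/141 = -362227/141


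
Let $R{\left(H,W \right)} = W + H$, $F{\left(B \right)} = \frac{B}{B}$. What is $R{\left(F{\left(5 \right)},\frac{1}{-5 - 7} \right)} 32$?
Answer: $\frac{88}{3} \approx 29.333$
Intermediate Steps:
$F{\left(B \right)} = 1$
$R{\left(H,W \right)} = H + W$
$R{\left(F{\left(5 \right)},\frac{1}{-5 - 7} \right)} 32 = \left(1 + \frac{1}{-5 - 7}\right) 32 = \left(1 + \frac{1}{-12}\right) 32 = \left(1 - \frac{1}{12}\right) 32 = \frac{11}{12} \cdot 32 = \frac{88}{3}$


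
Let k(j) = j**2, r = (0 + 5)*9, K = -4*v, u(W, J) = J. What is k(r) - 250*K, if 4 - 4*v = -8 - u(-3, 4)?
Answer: 6025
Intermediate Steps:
v = 4 (v = 1 - (-8 - 1*4)/4 = 1 - (-8 - 4)/4 = 1 - 1/4*(-12) = 1 + 3 = 4)
K = -16 (K = -4*4 = -16)
r = 45 (r = 5*9 = 45)
k(r) - 250*K = 45**2 - 250*(-16) = 2025 - 1*(-4000) = 2025 + 4000 = 6025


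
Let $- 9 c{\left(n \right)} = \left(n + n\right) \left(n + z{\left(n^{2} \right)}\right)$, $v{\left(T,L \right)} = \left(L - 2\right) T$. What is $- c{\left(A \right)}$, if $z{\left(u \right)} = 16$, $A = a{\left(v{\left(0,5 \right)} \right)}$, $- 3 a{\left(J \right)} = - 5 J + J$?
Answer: $0$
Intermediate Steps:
$v{\left(T,L \right)} = T \left(-2 + L\right)$ ($v{\left(T,L \right)} = \left(-2 + L\right) T = T \left(-2 + L\right)$)
$a{\left(J \right)} = \frac{4 J}{3}$ ($a{\left(J \right)} = - \frac{- 5 J + J}{3} = - \frac{\left(-4\right) J}{3} = \frac{4 J}{3}$)
$A = 0$ ($A = \frac{4 \cdot 0 \left(-2 + 5\right)}{3} = \frac{4 \cdot 0 \cdot 3}{3} = \frac{4}{3} \cdot 0 = 0$)
$c{\left(n \right)} = - \frac{2 n \left(16 + n\right)}{9}$ ($c{\left(n \right)} = - \frac{\left(n + n\right) \left(n + 16\right)}{9} = - \frac{2 n \left(16 + n\right)}{9}$)
$- c{\left(A \right)} = - \frac{\left(-2\right) 0 \left(16 + 0\right)}{9} = - \frac{\left(-2\right) 0 \cdot 16}{9} = \left(-1\right) 0 = 0$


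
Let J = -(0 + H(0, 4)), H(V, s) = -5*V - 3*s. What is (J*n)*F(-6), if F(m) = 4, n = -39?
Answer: -1872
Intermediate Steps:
J = 12 (J = -(0 + (-5*0 - 3*4)) = -(0 + (0 - 12)) = -(0 - 12) = -1*(-12) = 12)
(J*n)*F(-6) = (12*(-39))*4 = -468*4 = -1872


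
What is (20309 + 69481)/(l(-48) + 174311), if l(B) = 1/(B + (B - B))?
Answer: 4309920/8366927 ≈ 0.51511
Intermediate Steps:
l(B) = 1/B (l(B) = 1/(B + 0) = 1/B)
(20309 + 69481)/(l(-48) + 174311) = (20309 + 69481)/(1/(-48) + 174311) = 89790/(-1/48 + 174311) = 89790/(8366927/48) = 89790*(48/8366927) = 4309920/8366927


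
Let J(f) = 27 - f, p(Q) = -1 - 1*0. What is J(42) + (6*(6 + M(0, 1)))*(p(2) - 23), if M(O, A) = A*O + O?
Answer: -879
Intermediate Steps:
M(O, A) = O + A*O
p(Q) = -1 (p(Q) = -1 + 0 = -1)
J(42) + (6*(6 + M(0, 1)))*(p(2) - 23) = (27 - 1*42) + (6*(6 + 0*(1 + 1)))*(-1 - 23) = (27 - 42) + (6*(6 + 0*2))*(-24) = -15 + (6*(6 + 0))*(-24) = -15 + (6*6)*(-24) = -15 + 36*(-24) = -15 - 864 = -879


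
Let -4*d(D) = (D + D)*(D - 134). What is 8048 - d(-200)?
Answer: 41448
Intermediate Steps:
d(D) = -D*(-134 + D)/2 (d(D) = -(D + D)*(D - 134)/4 = -2*D*(-134 + D)/4 = -D*(-134 + D)/2)
8048 - d(-200) = 8048 - (-200)*(134 - 1*(-200))/2 = 8048 - (-200)*(134 + 200)/2 = 8048 - (-200)*334/2 = 8048 - 1*(-33400) = 8048 + 33400 = 41448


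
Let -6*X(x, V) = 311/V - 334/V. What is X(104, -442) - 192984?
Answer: -511793591/2652 ≈ -1.9298e+5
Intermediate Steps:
X(x, V) = 23/(6*V) (X(x, V) = -(311/V - 334/V)/6 = -(-23)/(6*V) = 23/(6*V))
X(104, -442) - 192984 = (23/6)/(-442) - 192984 = (23/6)*(-1/442) - 192984 = -23/2652 - 192984 = -511793591/2652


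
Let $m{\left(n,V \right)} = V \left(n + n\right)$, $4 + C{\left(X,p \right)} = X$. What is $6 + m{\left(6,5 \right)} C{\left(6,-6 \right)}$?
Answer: $126$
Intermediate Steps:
$C{\left(X,p \right)} = -4 + X$
$m{\left(n,V \right)} = 2 V n$ ($m{\left(n,V \right)} = V 2 n = 2 V n$)
$6 + m{\left(6,5 \right)} C{\left(6,-6 \right)} = 6 + 2 \cdot 5 \cdot 6 \left(-4 + 6\right) = 6 + 60 \cdot 2 = 6 + 120 = 126$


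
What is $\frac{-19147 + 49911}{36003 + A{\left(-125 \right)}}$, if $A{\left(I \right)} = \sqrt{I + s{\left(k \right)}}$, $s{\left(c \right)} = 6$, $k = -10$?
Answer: $\frac{276899073}{324054032} - \frac{7691 i \sqrt{119}}{324054032} \approx 0.85448 - 0.0002589 i$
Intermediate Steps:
$A{\left(I \right)} = \sqrt{6 + I}$ ($A{\left(I \right)} = \sqrt{I + 6} = \sqrt{6 + I}$)
$\frac{-19147 + 49911}{36003 + A{\left(-125 \right)}} = \frac{-19147 + 49911}{36003 + \sqrt{6 - 125}} = \frac{30764}{36003 + \sqrt{-119}} = \frac{30764}{36003 + i \sqrt{119}}$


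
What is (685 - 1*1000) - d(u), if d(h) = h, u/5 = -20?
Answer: -215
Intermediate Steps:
u = -100 (u = 5*(-20) = -100)
(685 - 1*1000) - d(u) = (685 - 1*1000) - 1*(-100) = (685 - 1000) + 100 = -315 + 100 = -215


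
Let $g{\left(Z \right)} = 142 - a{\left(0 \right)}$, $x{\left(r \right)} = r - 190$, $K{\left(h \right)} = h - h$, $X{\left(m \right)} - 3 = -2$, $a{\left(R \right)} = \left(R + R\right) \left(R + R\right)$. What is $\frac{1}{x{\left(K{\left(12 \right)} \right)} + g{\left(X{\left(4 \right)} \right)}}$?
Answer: $- \frac{1}{48} \approx -0.020833$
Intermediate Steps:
$a{\left(R \right)} = 4 R^{2}$ ($a{\left(R \right)} = 2 R 2 R = 4 R^{2}$)
$X{\left(m \right)} = 1$ ($X{\left(m \right)} = 3 - 2 = 1$)
$K{\left(h \right)} = 0$
$x{\left(r \right)} = -190 + r$
$g{\left(Z \right)} = 142$ ($g{\left(Z \right)} = 142 - 4 \cdot 0^{2} = 142 - 4 \cdot 0 = 142 - 0 = 142 + 0 = 142$)
$\frac{1}{x{\left(K{\left(12 \right)} \right)} + g{\left(X{\left(4 \right)} \right)}} = \frac{1}{\left(-190 + 0\right) + 142} = \frac{1}{-190 + 142} = \frac{1}{-48} = - \frac{1}{48}$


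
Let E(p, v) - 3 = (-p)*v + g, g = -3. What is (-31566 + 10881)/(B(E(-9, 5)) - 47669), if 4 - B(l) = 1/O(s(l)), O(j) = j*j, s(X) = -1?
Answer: 20685/47666 ≈ 0.43396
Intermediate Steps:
E(p, v) = -p*v (E(p, v) = 3 + ((-p)*v - 3) = 3 + (-p*v - 3) = 3 + (-3 - p*v) = -p*v)
O(j) = j²
B(l) = 3 (B(l) = 4 - 1/((-1)²) = 4 - 1/1 = 4 - 1*1 = 4 - 1 = 3)
(-31566 + 10881)/(B(E(-9, 5)) - 47669) = (-31566 + 10881)/(3 - 47669) = -20685/(-47666) = -20685*(-1/47666) = 20685/47666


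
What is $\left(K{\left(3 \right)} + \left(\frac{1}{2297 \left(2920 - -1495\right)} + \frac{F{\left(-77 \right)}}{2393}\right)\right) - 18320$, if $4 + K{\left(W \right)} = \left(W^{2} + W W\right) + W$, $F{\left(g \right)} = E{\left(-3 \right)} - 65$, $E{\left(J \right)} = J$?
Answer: $- \frac{444178318507092}{24268023215} \approx -18303.0$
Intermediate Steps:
$F{\left(g \right)} = -68$ ($F{\left(g \right)} = -3 - 65 = -68$)
$K{\left(W \right)} = -4 + W + 2 W^{2}$ ($K{\left(W \right)} = -4 + \left(\left(W^{2} + W W\right) + W\right) = -4 + \left(\left(W^{2} + W^{2}\right) + W\right) = -4 + \left(2 W^{2} + W\right) = -4 + \left(W + 2 W^{2}\right) = -4 + W + 2 W^{2}$)
$\left(K{\left(3 \right)} + \left(\frac{1}{2297 \left(2920 - -1495\right)} + \frac{F{\left(-77 \right)}}{2393}\right)\right) - 18320 = \left(\left(-4 + 3 + 2 \cdot 3^{2}\right) - \left(\frac{68}{2393} - \frac{1}{2297 \left(2920 - -1495\right)}\right)\right) - 18320 = \left(\left(-4 + 3 + 2 \cdot 9\right) + \left(\frac{1}{2297 \left(2920 + 1495\right)} - \frac{68}{2393}\right)\right) - 18320 = \left(\left(-4 + 3 + 18\right) - \left(\frac{68}{2393} - \frac{1}{2297 \cdot 4415}\right)\right) - 18320 = \left(17 + \left(\frac{1}{2297} \cdot \frac{1}{4415} - \frac{68}{2393}\right)\right) - 18320 = \left(17 + \left(\frac{1}{10141255} - \frac{68}{2393}\right)\right) - 18320 = \left(17 - \frac{689602947}{24268023215}\right) - 18320 = \frac{411866791708}{24268023215} - 18320 = - \frac{444178318507092}{24268023215}$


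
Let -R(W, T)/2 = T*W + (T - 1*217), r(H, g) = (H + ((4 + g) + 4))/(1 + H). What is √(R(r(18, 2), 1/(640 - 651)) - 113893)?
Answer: I*√4955982933/209 ≈ 336.84*I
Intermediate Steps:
r(H, g) = (8 + H + g)/(1 + H) (r(H, g) = (H + (8 + g))/(1 + H) = (8 + H + g)/(1 + H))
R(W, T) = 434 - 2*T - 2*T*W (R(W, T) = -2*(T*W + (T - 1*217)) = -2*(T*W + (T - 217)) = -2*(T*W + (-217 + T)) = -2*(-217 + T + T*W) = 434 - 2*T - 2*T*W)
√(R(r(18, 2), 1/(640 - 651)) - 113893) = √((434 - 2/(640 - 651) - 2*(8 + 18 + 2)/(1 + 18)/(640 - 651)) - 113893) = √((434 - 2/(-11) - 2*28/19/(-11)) - 113893) = √((434 - 2*(-1/11) - 2*(-1/11)*(1/19)*28) - 113893) = √((434 + 2/11 - 2*(-1/11)*28/19) - 113893) = √((434 + 2/11 + 56/209) - 113893) = √(90800/209 - 113893) = √(-23712837/209) = I*√4955982933/209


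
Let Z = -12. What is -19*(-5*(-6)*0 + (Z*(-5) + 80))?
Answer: -2660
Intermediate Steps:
-19*(-5*(-6)*0 + (Z*(-5) + 80)) = -19*(-5*(-6)*0 + (-12*(-5) + 80)) = -19*(30*0 + (60 + 80)) = -19*(0 + 140) = -19*140 = -2660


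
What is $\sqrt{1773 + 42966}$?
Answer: $3 \sqrt{4971} \approx 211.52$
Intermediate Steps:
$\sqrt{1773 + 42966} = \sqrt{44739} = 3 \sqrt{4971}$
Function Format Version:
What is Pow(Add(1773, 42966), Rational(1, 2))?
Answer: Mul(3, Pow(4971, Rational(1, 2))) ≈ 211.52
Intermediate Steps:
Pow(Add(1773, 42966), Rational(1, 2)) = Pow(44739, Rational(1, 2)) = Mul(3, Pow(4971, Rational(1, 2)))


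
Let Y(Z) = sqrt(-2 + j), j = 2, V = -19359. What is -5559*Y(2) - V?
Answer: 19359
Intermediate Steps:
Y(Z) = 0 (Y(Z) = sqrt(-2 + 2) = sqrt(0) = 0)
-5559*Y(2) - V = -5559*0 - 1*(-19359) = 0 + 19359 = 19359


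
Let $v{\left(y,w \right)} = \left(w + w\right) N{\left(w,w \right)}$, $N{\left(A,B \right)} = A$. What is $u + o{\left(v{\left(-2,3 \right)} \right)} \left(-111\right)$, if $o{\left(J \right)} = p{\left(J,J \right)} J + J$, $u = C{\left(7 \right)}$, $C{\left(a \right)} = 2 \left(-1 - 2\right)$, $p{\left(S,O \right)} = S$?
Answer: $-37968$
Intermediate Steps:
$C{\left(a \right)} = -6$ ($C{\left(a \right)} = 2 \left(-3\right) = -6$)
$u = -6$
$v{\left(y,w \right)} = 2 w^{2}$ ($v{\left(y,w \right)} = \left(w + w\right) w = 2 w w = 2 w^{2}$)
$o{\left(J \right)} = J + J^{2}$ ($o{\left(J \right)} = J J + J = J^{2} + J = J + J^{2}$)
$u + o{\left(v{\left(-2,3 \right)} \right)} \left(-111\right) = -6 + 2 \cdot 3^{2} \left(1 + 2 \cdot 3^{2}\right) \left(-111\right) = -6 + 2 \cdot 9 \left(1 + 2 \cdot 9\right) \left(-111\right) = -6 + 18 \left(1 + 18\right) \left(-111\right) = -6 + 18 \cdot 19 \left(-111\right) = -6 + 342 \left(-111\right) = -6 - 37962 = -37968$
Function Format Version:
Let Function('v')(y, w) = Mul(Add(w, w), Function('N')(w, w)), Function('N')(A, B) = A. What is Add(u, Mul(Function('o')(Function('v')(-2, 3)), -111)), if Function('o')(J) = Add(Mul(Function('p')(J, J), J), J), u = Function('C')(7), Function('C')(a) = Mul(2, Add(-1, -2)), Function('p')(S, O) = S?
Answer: -37968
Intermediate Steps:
Function('C')(a) = -6 (Function('C')(a) = Mul(2, -3) = -6)
u = -6
Function('v')(y, w) = Mul(2, Pow(w, 2)) (Function('v')(y, w) = Mul(Add(w, w), w) = Mul(Mul(2, w), w) = Mul(2, Pow(w, 2)))
Function('o')(J) = Add(J, Pow(J, 2)) (Function('o')(J) = Add(Mul(J, J), J) = Add(Pow(J, 2), J) = Add(J, Pow(J, 2)))
Add(u, Mul(Function('o')(Function('v')(-2, 3)), -111)) = Add(-6, Mul(Mul(Mul(2, Pow(3, 2)), Add(1, Mul(2, Pow(3, 2)))), -111)) = Add(-6, Mul(Mul(Mul(2, 9), Add(1, Mul(2, 9))), -111)) = Add(-6, Mul(Mul(18, Add(1, 18)), -111)) = Add(-6, Mul(Mul(18, 19), -111)) = Add(-6, Mul(342, -111)) = Add(-6, -37962) = -37968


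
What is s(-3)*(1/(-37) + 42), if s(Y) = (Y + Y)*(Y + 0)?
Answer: 27954/37 ≈ 755.51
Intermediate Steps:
s(Y) = 2*Y**2 (s(Y) = (2*Y)*Y = 2*Y**2)
s(-3)*(1/(-37) + 42) = (2*(-3)**2)*(1/(-37) + 42) = (2*9)*(-1/37 + 42) = 18*(1553/37) = 27954/37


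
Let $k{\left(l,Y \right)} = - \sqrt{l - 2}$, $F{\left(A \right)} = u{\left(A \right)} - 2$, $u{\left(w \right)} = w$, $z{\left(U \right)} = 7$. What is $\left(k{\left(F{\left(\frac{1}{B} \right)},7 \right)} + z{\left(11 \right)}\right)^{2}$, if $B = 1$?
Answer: $\left(7 - i \sqrt{3}\right)^{2} \approx 46.0 - 24.249 i$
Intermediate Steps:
$F{\left(A \right)} = -2 + A$ ($F{\left(A \right)} = A - 2 = -2 + A$)
$k{\left(l,Y \right)} = - \sqrt{-2 + l}$
$\left(k{\left(F{\left(\frac{1}{B} \right)},7 \right)} + z{\left(11 \right)}\right)^{2} = \left(- \sqrt{-2 - \left(2 - 1^{-1}\right)} + 7\right)^{2} = \left(- \sqrt{-2 + \left(-2 + 1\right)} + 7\right)^{2} = \left(- \sqrt{-2 - 1} + 7\right)^{2} = \left(- \sqrt{-3} + 7\right)^{2} = \left(- i \sqrt{3} + 7\right)^{2} = \left(7 - i \sqrt{3}\right)^{2}$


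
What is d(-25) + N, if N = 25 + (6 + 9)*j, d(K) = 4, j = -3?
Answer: -16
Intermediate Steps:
N = -20 (N = 25 + (6 + 9)*(-3) = 25 + 15*(-3) = 25 - 45 = -20)
d(-25) + N = 4 - 20 = -16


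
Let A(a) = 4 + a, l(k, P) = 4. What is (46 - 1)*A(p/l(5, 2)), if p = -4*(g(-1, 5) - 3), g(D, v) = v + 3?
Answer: -45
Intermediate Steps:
g(D, v) = 3 + v
p = -20 (p = -4*((3 + 5) - 3) = -4*(8 - 3) = -4*5 = -20)
(46 - 1)*A(p/l(5, 2)) = (46 - 1)*(4 - 20/4) = 45*(4 - 20*1/4) = 45*(4 - 5) = 45*(-1) = -45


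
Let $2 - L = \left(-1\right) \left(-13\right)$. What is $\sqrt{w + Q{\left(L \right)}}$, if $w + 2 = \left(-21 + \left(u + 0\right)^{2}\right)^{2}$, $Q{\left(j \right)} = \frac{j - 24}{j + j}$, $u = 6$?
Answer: $\frac{9 \sqrt{1342}}{22} \approx 14.986$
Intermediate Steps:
$L = -11$ ($L = 2 - \left(-1\right) \left(-13\right) = 2 - 13 = -11$)
$Q{\left(j \right)} = \frac{-24 + j}{2 j}$
$w = 223$ ($w = -2 + \left(-21 + \left(6 + 0\right)^{2}\right)^{2} = -2 + \left(-21 + 6^{2}\right)^{2} = -2 + \left(-21 + 36\right)^{2} = -2 + 15^{2} = -2 + 225 = 223$)
$\sqrt{w + Q{\left(L \right)}} = \sqrt{223 + \frac{-24 - 11}{2 \left(-11\right)}} = \sqrt{223 + \frac{1}{2} \left(- \frac{1}{11}\right) \left(-35\right)} = \sqrt{223 + \frac{35}{22}} = \sqrt{\frac{4941}{22}} = \frac{9 \sqrt{1342}}{22}$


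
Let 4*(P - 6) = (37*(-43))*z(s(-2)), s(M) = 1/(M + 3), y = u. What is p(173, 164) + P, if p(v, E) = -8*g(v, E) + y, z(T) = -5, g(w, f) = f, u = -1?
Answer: 2727/4 ≈ 681.75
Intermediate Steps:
y = -1
s(M) = 1/(3 + M)
p(v, E) = -1 - 8*E (p(v, E) = -8*E - 1 = -1 - 8*E)
P = 7979/4 (P = 6 + ((37*(-43))*(-5))/4 = 6 + (-1591*(-5))/4 = 6 + (¼)*7955 = 6 + 7955/4 = 7979/4 ≈ 1994.8)
p(173, 164) + P = (-1 - 8*164) + 7979/4 = (-1 - 1312) + 7979/4 = -1313 + 7979/4 = 2727/4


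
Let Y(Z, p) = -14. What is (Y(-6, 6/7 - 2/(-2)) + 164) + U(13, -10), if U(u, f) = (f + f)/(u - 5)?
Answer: 295/2 ≈ 147.50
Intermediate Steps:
U(u, f) = 2*f/(-5 + u) (U(u, f) = (2*f)/(-5 + u) = 2*f/(-5 + u))
(Y(-6, 6/7 - 2/(-2)) + 164) + U(13, -10) = (-14 + 164) + 2*(-10)/(-5 + 13) = 150 + 2*(-10)/8 = 150 + 2*(-10)*(1/8) = 150 - 5/2 = 295/2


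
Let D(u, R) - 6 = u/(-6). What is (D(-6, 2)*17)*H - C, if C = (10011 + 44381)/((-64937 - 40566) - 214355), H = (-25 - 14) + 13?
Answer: -494793130/159929 ≈ -3093.8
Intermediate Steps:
H = -26 (H = -39 + 13 = -26)
D(u, R) = 6 - u/6 (D(u, R) = 6 + u/(-6) = 6 + u*(-⅙) = 6 - u/6)
C = -27196/159929 (C = 54392/(-105503 - 214355) = 54392/(-319858) = 54392*(-1/319858) = -27196/159929 ≈ -0.17005)
(D(-6, 2)*17)*H - C = ((6 - ⅙*(-6))*17)*(-26) - 1*(-27196/159929) = ((6 + 1)*17)*(-26) + 27196/159929 = (7*17)*(-26) + 27196/159929 = 119*(-26) + 27196/159929 = -3094 + 27196/159929 = -494793130/159929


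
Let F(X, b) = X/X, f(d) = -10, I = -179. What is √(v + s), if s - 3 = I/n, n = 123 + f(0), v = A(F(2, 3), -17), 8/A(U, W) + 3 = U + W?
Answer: 2*√1146498/2147 ≈ 0.99743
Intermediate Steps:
F(X, b) = 1
A(U, W) = 8/(-3 + U + W) (A(U, W) = 8/(-3 + (U + W)) = 8/(-3 + U + W))
v = -8/19 (v = 8/(-3 + 1 - 17) = 8/(-19) = 8*(-1/19) = -8/19 ≈ -0.42105)
n = 113 (n = 123 - 10 = 113)
s = 160/113 (s = 3 - 179/113 = 160/113 ≈ 1.4159)
√(v + s) = √(-8/19 + 160/113) = √(2136/2147) = 2*√1146498/2147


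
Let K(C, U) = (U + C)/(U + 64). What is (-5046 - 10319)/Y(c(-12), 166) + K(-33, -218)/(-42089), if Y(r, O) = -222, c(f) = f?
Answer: 24897839242/359734683 ≈ 69.212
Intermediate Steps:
K(C, U) = (C + U)/(64 + U)
(-5046 - 10319)/Y(c(-12), 166) + K(-33, -218)/(-42089) = (-5046 - 10319)/(-222) + ((-33 - 218)/(64 - 218))/(-42089) = -15365*(-1/222) + (-251/(-154))*(-1/42089) = 15365/222 - 1/154*(-251)*(-1/42089) = 15365/222 + (251/154)*(-1/42089) = 15365/222 - 251/6481706 = 24897839242/359734683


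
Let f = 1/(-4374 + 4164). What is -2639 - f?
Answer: -554189/210 ≈ -2639.0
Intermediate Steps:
f = -1/210 (f = 1/(-210) = -1/210 ≈ -0.0047619)
-2639 - f = -2639 - 1*(-1/210) = -2639 + 1/210 = -554189/210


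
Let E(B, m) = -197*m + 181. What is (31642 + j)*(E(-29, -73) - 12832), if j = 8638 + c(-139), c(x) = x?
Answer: 69443930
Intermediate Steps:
j = 8499 (j = 8638 - 139 = 8499)
E(B, m) = 181 - 197*m
(31642 + j)*(E(-29, -73) - 12832) = (31642 + 8499)*((181 - 197*(-73)) - 12832) = 40141*((181 + 14381) - 12832) = 40141*(14562 - 12832) = 40141*1730 = 69443930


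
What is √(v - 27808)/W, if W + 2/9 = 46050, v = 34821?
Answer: 9*√7013/414448 ≈ 0.0018185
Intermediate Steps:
W = 414448/9 (W = -2/9 + 46050 = 414448/9 ≈ 46050.)
√(v - 27808)/W = √(34821 - 27808)/(414448/9) = √7013*(9/414448) = 9*√7013/414448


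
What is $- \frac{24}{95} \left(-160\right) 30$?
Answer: $\frac{23040}{19} \approx 1212.6$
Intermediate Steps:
$- \frac{24}{95} \left(-160\right) 30 = \left(-24\right) \frac{1}{95} \left(-160\right) 30 = \left(- \frac{24}{95}\right) \left(-160\right) 30 = \frac{768}{19} \cdot 30 = \frac{23040}{19}$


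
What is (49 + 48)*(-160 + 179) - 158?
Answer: 1685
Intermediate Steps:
(49 + 48)*(-160 + 179) - 158 = 97*19 - 158 = 1843 - 158 = 1685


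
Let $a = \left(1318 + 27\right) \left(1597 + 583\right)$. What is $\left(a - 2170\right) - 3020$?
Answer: $2926910$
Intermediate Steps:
$a = 2932100$ ($a = 1345 \cdot 2180 = 2932100$)
$\left(a - 2170\right) - 3020 = \left(2932100 - 2170\right) - 3020 = 2929930 - 3020 = 2926910$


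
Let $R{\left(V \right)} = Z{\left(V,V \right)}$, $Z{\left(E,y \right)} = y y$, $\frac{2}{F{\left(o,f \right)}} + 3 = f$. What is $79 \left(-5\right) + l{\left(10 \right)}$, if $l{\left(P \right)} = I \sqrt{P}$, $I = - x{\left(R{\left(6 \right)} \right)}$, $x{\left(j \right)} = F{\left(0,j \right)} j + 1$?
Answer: $-395 - \frac{35 \sqrt{10}}{11} \approx -405.06$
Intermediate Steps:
$F{\left(o,f \right)} = \frac{2}{-3 + f}$
$Z{\left(E,y \right)} = y^{2}$
$R{\left(V \right)} = V^{2}$
$x{\left(j \right)} = 1 + \frac{2 j}{-3 + j}$ ($x{\left(j \right)} = \frac{2}{-3 + j} j + 1 = \frac{2 j}{-3 + j} + 1 = 1 + \frac{2 j}{-3 + j}$)
$I = - \frac{35}{11}$ ($I = - \frac{3 \left(-1 + 6^{2}\right)}{-3 + 6^{2}} = - \frac{3 \left(-1 + 36\right)}{-3 + 36} = - \frac{3 \cdot 35}{33} = \left(-1\right) \frac{35}{11} = - \frac{35}{11} \approx -3.1818$)
$l{\left(P \right)} = - \frac{35 \sqrt{P}}{11}$
$79 \left(-5\right) + l{\left(10 \right)} = 79 \left(-5\right) - \frac{35 \sqrt{10}}{11} = -395 - \frac{35 \sqrt{10}}{11}$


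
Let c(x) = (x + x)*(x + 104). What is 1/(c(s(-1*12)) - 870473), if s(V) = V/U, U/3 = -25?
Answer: -625/544024793 ≈ -1.1488e-6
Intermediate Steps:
U = -75 (U = 3*(-25) = -75)
s(V) = -V/75 (s(V) = V/(-75) = V*(-1/75) = -V/75)
c(x) = 2*x*(104 + x) (c(x) = (2*x)*(104 + x) = 2*x*(104 + x))
1/(c(s(-1*12)) - 870473) = 1/(2*(-(-1)*12/75)*(104 - (-1)*12/75) - 870473) = 1/(2*(-1/75*(-12))*(104 - 1/75*(-12)) - 870473) = 1/(2*(4/25)*(104 + 4/25) - 870473) = 1/(2*(4/25)*(2604/25) - 870473) = 1/(20832/625 - 870473) = 1/(-544024793/625) = -625/544024793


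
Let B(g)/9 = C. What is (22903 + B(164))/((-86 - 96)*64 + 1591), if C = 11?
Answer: -23002/10057 ≈ -2.2872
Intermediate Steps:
B(g) = 99 (B(g) = 9*11 = 99)
(22903 + B(164))/((-86 - 96)*64 + 1591) = (22903 + 99)/((-86 - 96)*64 + 1591) = 23002/(-182*64 + 1591) = 23002/(-11648 + 1591) = 23002/(-10057) = 23002*(-1/10057) = -23002/10057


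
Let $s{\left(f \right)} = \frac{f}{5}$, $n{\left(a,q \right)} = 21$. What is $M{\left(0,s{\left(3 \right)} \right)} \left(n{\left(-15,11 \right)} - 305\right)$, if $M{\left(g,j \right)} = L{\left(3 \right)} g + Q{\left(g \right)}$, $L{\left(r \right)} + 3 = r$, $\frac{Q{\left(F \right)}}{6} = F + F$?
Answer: $0$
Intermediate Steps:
$Q{\left(F \right)} = 12 F$ ($Q{\left(F \right)} = 6 \left(F + F\right) = 6 \cdot 2 F = 12 F$)
$L{\left(r \right)} = -3 + r$
$s{\left(f \right)} = \frac{f}{5}$ ($s{\left(f \right)} = f \frac{1}{5} = \frac{f}{5}$)
$M{\left(g,j \right)} = 12 g$ ($M{\left(g,j \right)} = \left(-3 + 3\right) g + 12 g = 0 g + 12 g = 0 + 12 g = 12 g$)
$M{\left(0,s{\left(3 \right)} \right)} \left(n{\left(-15,11 \right)} - 305\right) = 12 \cdot 0 \left(21 - 305\right) = 0 \left(-284\right) = 0$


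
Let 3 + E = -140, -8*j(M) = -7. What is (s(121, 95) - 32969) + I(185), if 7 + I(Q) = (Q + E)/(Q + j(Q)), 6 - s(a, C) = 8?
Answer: -49037950/1487 ≈ -32978.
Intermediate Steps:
j(M) = 7/8 (j(M) = -⅛*(-7) = 7/8)
s(a, C) = -2 (s(a, C) = 6 - 1*8 = 6 - 8 = -2)
E = -143 (E = -3 - 140 = -143)
I(Q) = -7 + (-143 + Q)/(7/8 + Q) (I(Q) = -7 + (Q - 143)/(Q + 7/8) = -7 + (-143 + Q)/(7/8 + Q))
(s(121, 95) - 32969) + I(185) = (-2 - 32969) + (-1193 - 48*185)/(7 + 8*185) = -32971 + (-1193 - 8880)/(7 + 1480) = -32971 - 10073/1487 = -49037950/1487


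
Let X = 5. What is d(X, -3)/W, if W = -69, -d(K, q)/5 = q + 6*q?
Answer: -35/23 ≈ -1.5217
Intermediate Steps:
d(K, q) = -35*q (d(K, q) = -5*(q + 6*q) = -35*q)
d(X, -3)/W = (-35*(-3))/(-69) = -1/69*105 = -35/23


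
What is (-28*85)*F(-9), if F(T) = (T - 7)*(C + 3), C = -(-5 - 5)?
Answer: 495040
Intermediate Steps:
C = 10 (C = -1*(-10) = 10)
F(T) = -91 + 13*T (F(T) = (T - 7)*(10 + 3) = (-7 + T)*13 = -91 + 13*T)
(-28*85)*F(-9) = (-28*85)*(-91 + 13*(-9)) = -2380*(-91 - 117) = -2380*(-208) = 495040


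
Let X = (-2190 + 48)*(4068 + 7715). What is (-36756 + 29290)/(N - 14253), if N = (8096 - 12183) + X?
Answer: 3733/12628763 ≈ 0.00029560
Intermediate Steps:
X = -25239186 (X = -2142*11783 = -25239186)
N = -25243273 (N = (8096 - 12183) - 25239186 = -4087 - 25239186 = -25243273)
(-36756 + 29290)/(N - 14253) = (-36756 + 29290)/(-25243273 - 14253) = -7466/(-25257526) = -7466*(-1/25257526) = 3733/12628763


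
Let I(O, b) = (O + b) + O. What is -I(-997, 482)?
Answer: 1512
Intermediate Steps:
I(O, b) = b + 2*O
-I(-997, 482) = -(482 + 2*(-997)) = -(482 - 1994) = -1*(-1512) = 1512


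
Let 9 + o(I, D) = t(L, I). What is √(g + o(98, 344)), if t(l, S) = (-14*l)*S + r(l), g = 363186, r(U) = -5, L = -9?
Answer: 4*√23470 ≈ 612.80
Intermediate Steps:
t(l, S) = -5 - 14*S*l (t(l, S) = (-14*l)*S - 5 = -14*S*l - 5 = -5 - 14*S*l)
o(I, D) = -14 + 126*I (o(I, D) = -9 + (-5 - 14*I*(-9)) = -9 + (-5 + 126*I) = -14 + 126*I)
√(g + o(98, 344)) = √(363186 + (-14 + 126*98)) = √(363186 + (-14 + 12348)) = √(363186 + 12334) = √375520 = 4*√23470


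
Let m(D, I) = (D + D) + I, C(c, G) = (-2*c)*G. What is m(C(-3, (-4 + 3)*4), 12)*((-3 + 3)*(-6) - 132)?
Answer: 4752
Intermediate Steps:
C(c, G) = -2*G*c
m(D, I) = I + 2*D (m(D, I) = 2*D + I = I + 2*D)
m(C(-3, (-4 + 3)*4), 12)*((-3 + 3)*(-6) - 132) = (12 + 2*(-2*(-4 + 3)*4*(-3)))*((-3 + 3)*(-6) - 132) = (12 + 2*(-2*(-1*4)*(-3)))*(0*(-6) - 132) = (12 + 2*(-2*(-4)*(-3)))*(0 - 132) = (12 + 2*(-24))*(-132) = (12 - 48)*(-132) = -36*(-132) = 4752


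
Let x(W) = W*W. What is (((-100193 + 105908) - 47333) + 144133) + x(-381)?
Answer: 247676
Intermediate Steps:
x(W) = W**2
(((-100193 + 105908) - 47333) + 144133) + x(-381) = (((-100193 + 105908) - 47333) + 144133) + (-381)**2 = ((5715 - 47333) + 144133) + 145161 = (-41618 + 144133) + 145161 = 102515 + 145161 = 247676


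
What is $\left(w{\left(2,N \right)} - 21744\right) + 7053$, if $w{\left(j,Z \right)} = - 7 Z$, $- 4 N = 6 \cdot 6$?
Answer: $-14628$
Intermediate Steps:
$N = -9$ ($N = - \frac{6 \cdot 6}{4} = \left(- \frac{1}{4}\right) 36 = -9$)
$\left(w{\left(2,N \right)} - 21744\right) + 7053 = \left(\left(-7\right) \left(-9\right) - 21744\right) + 7053 = \left(63 - 21744\right) + 7053 = -21681 + 7053 = -14628$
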